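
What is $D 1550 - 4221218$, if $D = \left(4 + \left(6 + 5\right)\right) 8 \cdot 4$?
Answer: $-3477218$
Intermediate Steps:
$D = 480$ ($D = \left(4 + 11\right) 8 \cdot 4 = 15 \cdot 8 \cdot 4 = 120 \cdot 4 = 480$)
$D 1550 - 4221218 = 480 \cdot 1550 - 4221218 = 744000 - 4221218 = -3477218$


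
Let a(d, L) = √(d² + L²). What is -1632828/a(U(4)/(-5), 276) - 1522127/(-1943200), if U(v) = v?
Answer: 1522127/1943200 - 2041035*√119026/119026 ≈ -5915.2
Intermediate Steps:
a(d, L) = √(L² + d²)
-1632828/a(U(4)/(-5), 276) - 1522127/(-1943200) = -1632828/√(276² + (4/(-5))²) - 1522127/(-1943200) = -1632828/√(76176 + (4*(-⅕))²) - 1522127*(-1/1943200) = -1632828/√(76176 + (-⅘)²) + 1522127/1943200 = -1632828/√(76176 + 16/25) + 1522127/1943200 = -1632828*5*√119026/476104 + 1522127/1943200 = -2041035*√119026/119026 + 1522127/1943200 = 1522127/1943200 - 2041035*√119026/119026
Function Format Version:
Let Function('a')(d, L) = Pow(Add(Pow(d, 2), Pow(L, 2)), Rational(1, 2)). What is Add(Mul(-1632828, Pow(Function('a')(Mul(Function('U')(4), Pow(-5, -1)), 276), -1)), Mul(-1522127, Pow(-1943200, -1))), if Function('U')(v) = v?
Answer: Add(Rational(1522127, 1943200), Mul(Rational(-2041035, 119026), Pow(119026, Rational(1, 2)))) ≈ -5915.2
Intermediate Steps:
Function('a')(d, L) = Pow(Add(Pow(L, 2), Pow(d, 2)), Rational(1, 2))
Add(Mul(-1632828, Pow(Function('a')(Mul(Function('U')(4), Pow(-5, -1)), 276), -1)), Mul(-1522127, Pow(-1943200, -1))) = Add(Mul(-1632828, Pow(Pow(Add(Pow(276, 2), Pow(Mul(4, Pow(-5, -1)), 2)), Rational(1, 2)), -1)), Mul(-1522127, Pow(-1943200, -1))) = Add(Mul(-1632828, Pow(Pow(Add(76176, Pow(Mul(4, Rational(-1, 5)), 2)), Rational(1, 2)), -1)), Mul(-1522127, Rational(-1, 1943200))) = Add(Mul(-1632828, Pow(Pow(Add(76176, Pow(Rational(-4, 5), 2)), Rational(1, 2)), -1)), Rational(1522127, 1943200)) = Add(Mul(-1632828, Pow(Pow(Add(76176, Rational(16, 25)), Rational(1, 2)), -1)), Rational(1522127, 1943200)) = Add(Mul(-1632828, Pow(Pow(Rational(1904416, 25), Rational(1, 2)), -1)), Rational(1522127, 1943200)) = Add(Mul(-1632828, Pow(Mul(Rational(4, 5), Pow(119026, Rational(1, 2))), -1)), Rational(1522127, 1943200)) = Add(Mul(-1632828, Mul(Rational(5, 476104), Pow(119026, Rational(1, 2)))), Rational(1522127, 1943200)) = Add(Mul(Rational(-2041035, 119026), Pow(119026, Rational(1, 2))), Rational(1522127, 1943200)) = Add(Rational(1522127, 1943200), Mul(Rational(-2041035, 119026), Pow(119026, Rational(1, 2))))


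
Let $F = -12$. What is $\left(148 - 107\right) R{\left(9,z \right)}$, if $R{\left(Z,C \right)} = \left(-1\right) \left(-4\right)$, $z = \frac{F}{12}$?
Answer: $164$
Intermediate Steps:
$z = -1$ ($z = - \frac{12}{12} = \left(-12\right) \frac{1}{12} = -1$)
$R{\left(Z,C \right)} = 4$
$\left(148 - 107\right) R{\left(9,z \right)} = \left(148 - 107\right) 4 = 41 \cdot 4 = 164$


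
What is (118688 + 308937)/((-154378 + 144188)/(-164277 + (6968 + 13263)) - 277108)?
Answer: -30798835375/19958144389 ≈ -1.5432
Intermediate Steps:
(118688 + 308937)/((-154378 + 144188)/(-164277 + (6968 + 13263)) - 277108) = 427625/(-10190/(-164277 + 20231) - 277108) = 427625/(-10190/(-144046) - 277108) = 427625/(-10190*(-1/144046) - 277108) = 427625/(5095/72023 - 277108) = 427625/(-19958144389/72023) = 427625*(-72023/19958144389) = -30798835375/19958144389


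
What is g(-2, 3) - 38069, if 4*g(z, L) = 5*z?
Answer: -76143/2 ≈ -38072.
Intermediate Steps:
g(z, L) = 5*z/4 (g(z, L) = (5*z)/4 = 5*z/4)
g(-2, 3) - 38069 = (5/4)*(-2) - 38069 = -5/2 - 38069 = -76143/2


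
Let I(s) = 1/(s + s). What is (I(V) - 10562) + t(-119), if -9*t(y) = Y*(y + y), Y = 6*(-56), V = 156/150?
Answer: -3033709/156 ≈ -19447.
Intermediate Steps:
V = 26/25 (V = 156*(1/150) = 26/25 ≈ 1.0400)
Y = -336
I(s) = 1/(2*s)
t(y) = 224*y/3 (t(y) = -(-112)*(y + y)/3 = -(-112)*2*y/3 = -(-224)*y/3 = 224*y/3)
(I(V) - 10562) + t(-119) = (1/(2*(26/25)) - 10562) + (224/3)*(-119) = ((½)*(25/26) - 10562) - 26656/3 = (25/52 - 10562) - 26656/3 = -549199/52 - 26656/3 = -3033709/156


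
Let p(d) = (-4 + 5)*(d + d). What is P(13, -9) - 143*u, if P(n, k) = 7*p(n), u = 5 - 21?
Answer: 2470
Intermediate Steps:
u = -16
p(d) = 2*d (p(d) = 1*(2*d) = 2*d)
P(n, k) = 14*n (P(n, k) = 7*(2*n) = 14*n)
P(13, -9) - 143*u = 14*13 - 143*(-16) = 182 + 2288 = 2470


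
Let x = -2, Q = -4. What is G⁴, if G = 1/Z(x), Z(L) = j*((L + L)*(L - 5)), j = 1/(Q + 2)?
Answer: 1/38416 ≈ 2.6031e-5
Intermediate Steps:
j = -½ (j = 1/(-4 + 2) = 1/(-2) = -½ ≈ -0.50000)
Z(L) = -L*(-5 + L) (Z(L) = -(L + L)*(L - 5)/2 = -2*L*(-5 + L)/2 = -L*(-5 + L))
G = -1/14 (G = 1/(-2*(5 - 1*(-2))) = 1/(-2*(5 + 2)) = 1/(-2*7) = 1/(-14) = -1/14 ≈ -0.071429)
G⁴ = (-1/14)⁴ = 1/38416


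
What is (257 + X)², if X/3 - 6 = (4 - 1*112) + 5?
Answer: 1156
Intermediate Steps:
X = -291 (X = 18 + 3*((4 - 1*112) + 5) = 18 + 3*((4 - 112) + 5) = 18 + 3*(-108 + 5) = 18 + 3*(-103) = 18 - 309 = -291)
(257 + X)² = (257 - 291)² = (-34)² = 1156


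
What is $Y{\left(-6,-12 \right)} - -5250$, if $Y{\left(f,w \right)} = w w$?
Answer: $5394$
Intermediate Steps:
$Y{\left(f,w \right)} = w^{2}$
$Y{\left(-6,-12 \right)} - -5250 = \left(-12\right)^{2} - -5250 = 144 + 5250 = 5394$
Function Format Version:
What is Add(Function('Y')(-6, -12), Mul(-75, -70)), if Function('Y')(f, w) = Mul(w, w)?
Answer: 5394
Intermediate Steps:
Function('Y')(f, w) = Pow(w, 2)
Add(Function('Y')(-6, -12), Mul(-75, -70)) = Add(Pow(-12, 2), Mul(-75, -70)) = Add(144, 5250) = 5394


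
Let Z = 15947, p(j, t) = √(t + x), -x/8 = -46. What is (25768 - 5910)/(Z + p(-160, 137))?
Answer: 158337763/127153152 - 9929*√505/127153152 ≈ 1.2435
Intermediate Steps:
x = 368 (x = -8*(-46) = 368)
p(j, t) = √(368 + t) (p(j, t) = √(t + 368) = √(368 + t))
(25768 - 5910)/(Z + p(-160, 137)) = (25768 - 5910)/(15947 + √(368 + 137)) = 19858/(15947 + √505)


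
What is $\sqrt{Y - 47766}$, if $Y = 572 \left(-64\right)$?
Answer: $i \sqrt{84374} \approx 290.47 i$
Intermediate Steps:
$Y = -36608$
$\sqrt{Y - 47766} = \sqrt{-36608 - 47766} = \sqrt{-84374} = i \sqrt{84374}$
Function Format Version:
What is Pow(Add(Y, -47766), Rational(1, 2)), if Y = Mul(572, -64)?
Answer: Mul(I, Pow(84374, Rational(1, 2))) ≈ Mul(290.47, I)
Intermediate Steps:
Y = -36608
Pow(Add(Y, -47766), Rational(1, 2)) = Pow(Add(-36608, -47766), Rational(1, 2)) = Pow(-84374, Rational(1, 2)) = Mul(I, Pow(84374, Rational(1, 2)))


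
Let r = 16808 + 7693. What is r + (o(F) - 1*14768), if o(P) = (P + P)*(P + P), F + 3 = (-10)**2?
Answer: 47369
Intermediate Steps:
r = 24501
F = 97 (F = -3 + (-10)**2 = -3 + 100 = 97)
o(P) = 4*P**2 (o(P) = (2*P)*(2*P) = 4*P**2)
r + (o(F) - 1*14768) = 24501 + (4*97**2 - 1*14768) = 24501 + (4*9409 - 14768) = 24501 + (37636 - 14768) = 24501 + 22868 = 47369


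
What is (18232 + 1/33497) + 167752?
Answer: 6229906049/33497 ≈ 1.8598e+5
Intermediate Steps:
(18232 + 1/33497) + 167752 = 610717305/33497 + 167752 = 6229906049/33497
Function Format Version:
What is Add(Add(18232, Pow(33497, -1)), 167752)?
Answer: Rational(6229906049, 33497) ≈ 1.8598e+5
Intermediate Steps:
Add(Add(18232, Pow(33497, -1)), 167752) = Add(Add(18232, Rational(1, 33497)), 167752) = Add(Rational(610717305, 33497), 167752) = Rational(6229906049, 33497)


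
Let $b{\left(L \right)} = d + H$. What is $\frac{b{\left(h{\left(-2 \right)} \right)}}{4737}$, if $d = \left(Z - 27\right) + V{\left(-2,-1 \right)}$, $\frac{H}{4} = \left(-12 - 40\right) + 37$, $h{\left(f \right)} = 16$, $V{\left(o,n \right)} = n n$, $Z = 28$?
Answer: $- \frac{58}{4737} \approx -0.012244$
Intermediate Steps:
$V{\left(o,n \right)} = n^{2}$
$H = -60$ ($H = 4 \left(\left(-12 - 40\right) + 37\right) = 4 \left(-52 + 37\right) = 4 \left(-15\right) = -60$)
$d = 2$ ($d = \left(28 - 27\right) + \left(-1\right)^{2} = 1 + 1 = 2$)
$b{\left(L \right)} = -58$ ($b{\left(L \right)} = 2 - 60 = -58$)
$\frac{b{\left(h{\left(-2 \right)} \right)}}{4737} = - \frac{58}{4737}$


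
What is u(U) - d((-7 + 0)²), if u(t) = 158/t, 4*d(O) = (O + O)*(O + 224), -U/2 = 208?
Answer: -1391287/208 ≈ -6688.9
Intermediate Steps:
U = -416 (U = -2*208 = -416)
d(O) = O*(224 + O)/2 (d(O) = ((O + O)*(O + 224))/4 = ((2*O)*(224 + O))/4 = (2*O*(224 + O))/4 = O*(224 + O)/2)
u(U) - d((-7 + 0)²) = 158/(-416) - (-7 + 0)²*(224 + (-7 + 0)²)/2 = 158*(-1/416) - (-7)²*(224 + (-7)²)/2 = -79/208 - 49*(224 + 49)/2 = -79/208 - 49*273/2 = -79/208 - 1*13377/2 = -79/208 - 13377/2 = -1391287/208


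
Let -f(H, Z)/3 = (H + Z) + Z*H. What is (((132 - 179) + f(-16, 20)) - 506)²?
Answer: 156025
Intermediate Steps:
f(H, Z) = -3*H - 3*Z - 3*H*Z (f(H, Z) = -3*((H + Z) + Z*H) = -3*((H + Z) + H*Z) = -3*(H + Z + H*Z) = -3*H - 3*Z - 3*H*Z)
(((132 - 179) + f(-16, 20)) - 506)² = (((132 - 179) + (-3*(-16) - 3*20 - 3*(-16)*20)) - 506)² = ((-47 + (48 - 60 + 960)) - 506)² = ((-47 + 948) - 506)² = (901 - 506)² = 395² = 156025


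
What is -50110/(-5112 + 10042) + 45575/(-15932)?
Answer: -102303727/7854476 ≈ -13.025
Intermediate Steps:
-50110/(-5112 + 10042) + 45575/(-15932) = -50110/4930 + 45575*(-1/15932) = -50110*1/4930 - 45575/15932 = -5011/493 - 45575/15932 = -102303727/7854476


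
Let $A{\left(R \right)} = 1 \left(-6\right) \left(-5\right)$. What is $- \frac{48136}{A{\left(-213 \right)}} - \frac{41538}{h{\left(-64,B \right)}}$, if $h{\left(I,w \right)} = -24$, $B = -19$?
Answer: $\frac{7573}{60} \approx 126.22$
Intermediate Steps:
$A{\left(R \right)} = 30$ ($A{\left(R \right)} = \left(-6\right) \left(-5\right) = 30$)
$- \frac{48136}{A{\left(-213 \right)}} - \frac{41538}{h{\left(-64,B \right)}} = - \frac{48136}{30} - \frac{41538}{-24} = \left(-48136\right) \frac{1}{30} - - \frac{6923}{4} = - \frac{24068}{15} + \frac{6923}{4} = \frac{7573}{60}$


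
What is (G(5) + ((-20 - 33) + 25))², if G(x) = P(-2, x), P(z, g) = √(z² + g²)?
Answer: (-28 + √29)² ≈ 511.43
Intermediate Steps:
P(z, g) = √(g² + z²)
G(x) = √(4 + x²) (G(x) = √(x² + (-2)²) = √(x² + 4) = √(4 + x²))
(G(5) + ((-20 - 33) + 25))² = (√(4 + 5²) + ((-20 - 33) + 25))² = (√(4 + 25) + (-53 + 25))² = (√29 - 28)² = (-28 + √29)²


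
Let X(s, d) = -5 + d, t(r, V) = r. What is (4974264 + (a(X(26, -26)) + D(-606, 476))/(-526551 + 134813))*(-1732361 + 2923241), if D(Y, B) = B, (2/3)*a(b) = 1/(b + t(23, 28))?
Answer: 1160279284683288285/195869 ≈ 5.9237e+12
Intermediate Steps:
a(b) = 3/(2*(23 + b)) (a(b) = 3/(2*(b + 23)) = 3/(2*(23 + b)))
(4974264 + (a(X(26, -26)) + D(-606, 476))/(-526551 + 134813))*(-1732361 + 2923241) = (4974264 + (3/(2*(23 + (-5 - 26))) + 476)/(-526551 + 134813))*(-1732361 + 2923241) = (4974264 + (3/(2*(23 - 31)) + 476)/(-391738))*1190880 = (4974264 + ((3/2)/(-8) + 476)*(-1/391738))*1190880 = (4974264 + ((3/2)*(-1/8) + 476)*(-1/391738))*1190880 = (4974264 + (-3/16 + 476)*(-1/391738))*1190880 = (4974264 + (7613/16)*(-1/391738))*1190880 = (4974264 - 7613/6267808)*1190880 = (31177731685699/6267808)*1190880 = 1160279284683288285/195869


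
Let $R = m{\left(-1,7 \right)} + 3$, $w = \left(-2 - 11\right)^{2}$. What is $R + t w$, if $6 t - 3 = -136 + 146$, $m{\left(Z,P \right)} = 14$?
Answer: $\frac{2299}{6} \approx 383.17$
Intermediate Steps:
$w = 169$ ($w = \left(-13\right)^{2} = 169$)
$R = 17$ ($R = 14 + 3 = 17$)
$t = \frac{13}{6}$ ($t = \frac{1}{2} + \frac{-136 + 146}{6} = \frac{1}{2} + \frac{1}{6} \cdot 10 = \frac{1}{2} + \frac{5}{3} = \frac{13}{6} \approx 2.1667$)
$R + t w = 17 + \frac{13}{6} \cdot 169 = 17 + \frac{2197}{6} = \frac{2299}{6}$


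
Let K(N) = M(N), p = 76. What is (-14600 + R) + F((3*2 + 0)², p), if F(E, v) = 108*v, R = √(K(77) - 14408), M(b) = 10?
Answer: -6392 + I*√14398 ≈ -6392.0 + 119.99*I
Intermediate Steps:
K(N) = 10
R = I*√14398 (R = √(10 - 14408) = √(-14398) = I*√14398 ≈ 119.99*I)
(-14600 + R) + F((3*2 + 0)², p) = (-14600 + I*√14398) + 108*76 = (-14600 + I*√14398) + 8208 = -6392 + I*√14398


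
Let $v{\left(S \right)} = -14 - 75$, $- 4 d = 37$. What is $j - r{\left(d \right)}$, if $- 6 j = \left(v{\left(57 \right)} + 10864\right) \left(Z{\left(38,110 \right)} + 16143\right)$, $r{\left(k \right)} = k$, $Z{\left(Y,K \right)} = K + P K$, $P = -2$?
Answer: $- \frac{345511039}{12} \approx -2.8793 \cdot 10^{7}$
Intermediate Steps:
$d = - \frac{37}{4}$ ($d = \left(- \frac{1}{4}\right) 37 = - \frac{37}{4} \approx -9.25$)
$Z{\left(Y,K \right)} = - K$ ($Z{\left(Y,K \right)} = K - 2 K = - K$)
$v{\left(S \right)} = -89$
$j = - \frac{172755575}{6}$ ($j = - \frac{\left(-89 + 10864\right) \left(\left(-1\right) 110 + 16143\right)}{6} = - \frac{10775 \left(-110 + 16143\right)}{6} = - \frac{10775 \cdot 16033}{6} = \left(- \frac{1}{6}\right) 172755575 = - \frac{172755575}{6} \approx -2.8793 \cdot 10^{7}$)
$j - r{\left(d \right)} = - \frac{172755575}{6} - - \frac{37}{4} = - \frac{172755575}{6} + \frac{37}{4} = - \frac{345511039}{12}$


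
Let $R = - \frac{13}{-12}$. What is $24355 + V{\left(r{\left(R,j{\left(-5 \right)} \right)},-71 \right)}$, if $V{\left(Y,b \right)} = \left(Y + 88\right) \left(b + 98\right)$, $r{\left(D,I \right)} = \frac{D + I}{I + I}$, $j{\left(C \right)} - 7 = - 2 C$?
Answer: $\frac{3637369}{136} \approx 26745.0$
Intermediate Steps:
$R = \frac{13}{12}$ ($R = \left(-13\right) \left(- \frac{1}{12}\right) = \frac{13}{12} \approx 1.0833$)
$j{\left(C \right)} = 7 - 2 C$
$r{\left(D,I \right)} = \frac{D + I}{2 I}$
$V{\left(Y,b \right)} = \left(88 + Y\right) \left(98 + b\right)$
$24355 + V{\left(r{\left(R,j{\left(-5 \right)} \right)},-71 \right)} = 24355 + \left(8624 + 88 \left(-71\right) + 98 \frac{\frac{13}{12} + \left(7 - -10\right)}{2 \left(7 - -10\right)} + \frac{\frac{13}{12} + \left(7 - -10\right)}{2 \left(7 - -10\right)} \left(-71\right)\right) = 24355 + \left(8624 - 6248 + 98 \frac{\frac{13}{12} + \left(7 + 10\right)}{2 \left(7 + 10\right)} + \frac{\frac{13}{12} + \left(7 + 10\right)}{2 \left(7 + 10\right)} \left(-71\right)\right) = 24355 + \left(8624 - 6248 + 98 \frac{\frac{13}{12} + 17}{2 \cdot 17} + \frac{\frac{13}{12} + 17}{2 \cdot 17} \left(-71\right)\right) = 24355 + \left(8624 - 6248 + 98 \cdot \frac{1}{2} \cdot \frac{1}{17} \cdot \frac{217}{12} + \frac{1}{2} \cdot \frac{1}{17} \cdot \frac{217}{12} \left(-71\right)\right) = 24355 + \left(8624 - 6248 + 98 \cdot \frac{217}{408} + \frac{217}{408} \left(-71\right)\right) = 24355 + \left(8624 - 6248 + \frac{10633}{204} - \frac{15407}{408}\right) = 24355 + \frac{325089}{136} = \frac{3637369}{136}$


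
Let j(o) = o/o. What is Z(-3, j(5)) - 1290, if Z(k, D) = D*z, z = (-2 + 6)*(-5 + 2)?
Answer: -1302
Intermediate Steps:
j(o) = 1
z = -12 (z = 4*(-3) = -12)
Z(k, D) = -12*D (Z(k, D) = D*(-12) = -12*D)
Z(-3, j(5)) - 1290 = -12*1 - 1290 = -12 - 1290 = -1302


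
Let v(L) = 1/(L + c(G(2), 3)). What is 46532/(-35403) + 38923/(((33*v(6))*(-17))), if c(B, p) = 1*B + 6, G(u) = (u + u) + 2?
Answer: -8276647298/6620361 ≈ -1250.2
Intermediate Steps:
G(u) = 2 + 2*u (G(u) = 2*u + 2 = 2 + 2*u)
c(B, p) = 6 + B (c(B, p) = B + 6 = 6 + B)
v(L) = 1/(12 + L) (v(L) = 1/(L + (6 + (2 + 2*2))) = 1/(L + (6 + (2 + 4))) = 1/(L + (6 + 6)) = 1/(L + 12) = 1/(12 + L))
46532/(-35403) + 38923/(((33*v(6))*(-17))) = 46532/(-35403) + 38923/(((33/(12 + 6))*(-17))) = 46532*(-1/35403) + 38923/(((33/18)*(-17))) = -46532/35403 + 38923/(((33*(1/18))*(-17))) = -46532/35403 + 38923/(((11/6)*(-17))) = -46532/35403 + 38923/(-187/6) = -46532/35403 + 38923*(-6/187) = -46532/35403 - 233538/187 = -8276647298/6620361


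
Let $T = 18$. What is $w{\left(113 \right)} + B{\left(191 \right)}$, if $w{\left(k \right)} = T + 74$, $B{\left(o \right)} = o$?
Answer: $283$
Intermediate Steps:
$w{\left(k \right)} = 92$ ($w{\left(k \right)} = 18 + 74 = 92$)
$w{\left(113 \right)} + B{\left(191 \right)} = 92 + 191 = 283$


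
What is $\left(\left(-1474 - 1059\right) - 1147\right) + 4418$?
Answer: $738$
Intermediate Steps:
$\left(\left(-1474 - 1059\right) - 1147\right) + 4418 = \left(-2533 - 1147\right) + 4418 = -3680 + 4418 = 738$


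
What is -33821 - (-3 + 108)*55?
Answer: -39596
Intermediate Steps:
-33821 - (-3 + 108)*55 = -33821 - 105*55 = -33821 - 1*5775 = -33821 - 5775 = -39596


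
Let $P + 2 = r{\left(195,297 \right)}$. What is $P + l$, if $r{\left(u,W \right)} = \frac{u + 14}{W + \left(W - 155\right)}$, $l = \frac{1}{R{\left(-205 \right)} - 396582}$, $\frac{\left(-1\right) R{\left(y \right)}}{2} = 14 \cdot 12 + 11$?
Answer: $- \frac{265553299}{174256660} \approx -1.5239$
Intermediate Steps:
$R{\left(y \right)} = -358$ ($R{\left(y \right)} = - 2 \left(14 \cdot 12 + 11\right) = - 2 \left(168 + 11\right) = \left(-2\right) 179 = -358$)
$l = - \frac{1}{396940}$ ($l = \frac{1}{-358 - 396582} = \frac{1}{-396940} = - \frac{1}{396940} \approx -2.5193 \cdot 10^{-6}$)
$r{\left(u,W \right)} = \frac{14 + u}{-155 + 2 W}$ ($r{\left(u,W \right)} = \frac{14 + u}{W + \left(W - 155\right)} = \frac{14 + u}{W + \left(-155 + W\right)} = \frac{14 + u}{-155 + 2 W}$)
$P = - \frac{669}{439}$ ($P = -2 + \frac{14 + 195}{-155 + 2 \cdot 297} = -2 + \frac{1}{-155 + 594} \cdot 209 = -2 + \frac{1}{439} \cdot 209 = -2 + \frac{209}{439} = - \frac{669}{439} \approx -1.5239$)
$P + l = - \frac{669}{439} - \frac{1}{396940} = - \frac{265553299}{174256660}$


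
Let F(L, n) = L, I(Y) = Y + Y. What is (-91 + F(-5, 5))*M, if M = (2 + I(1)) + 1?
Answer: -480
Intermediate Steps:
I(Y) = 2*Y
M = 5 (M = (2 + 2*1) + 1 = (2 + 2) + 1 = 4 + 1 = 5)
(-91 + F(-5, 5))*M = (-91 - 5)*5 = -96*5 = -480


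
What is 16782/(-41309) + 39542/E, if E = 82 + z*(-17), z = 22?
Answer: -819170411/6031114 ≈ -135.82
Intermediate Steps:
E = -292 (E = 82 + 22*(-17) = 82 - 374 = -292)
16782/(-41309) + 39542/E = 16782/(-41309) + 39542/(-292) = 16782*(-1/41309) + 39542*(-1/292) = -16782/41309 - 19771/146 = -819170411/6031114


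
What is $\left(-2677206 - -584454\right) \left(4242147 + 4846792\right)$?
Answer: $-19020895270128$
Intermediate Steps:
$\left(-2677206 - -584454\right) \left(4242147 + 4846792\right) = \left(-2677206 + 584454\right) 9088939 = \left(-2092752\right) 9088939 = -19020895270128$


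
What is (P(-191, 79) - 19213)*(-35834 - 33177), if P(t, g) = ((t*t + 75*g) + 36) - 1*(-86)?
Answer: -1608991465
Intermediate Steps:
P(t, g) = 122 + t**2 + 75*g (P(t, g) = ((t**2 + 75*g) + 36) + 86 = (36 + t**2 + 75*g) + 86 = 122 + t**2 + 75*g)
(P(-191, 79) - 19213)*(-35834 - 33177) = ((122 + (-191)**2 + 75*79) - 19213)*(-35834 - 33177) = ((122 + 36481 + 5925) - 19213)*(-69011) = (42528 - 19213)*(-69011) = 23315*(-69011) = -1608991465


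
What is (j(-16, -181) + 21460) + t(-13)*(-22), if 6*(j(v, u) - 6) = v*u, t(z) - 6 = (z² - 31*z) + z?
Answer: 28556/3 ≈ 9518.7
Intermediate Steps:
t(z) = 6 + z² - 30*z (t(z) = 6 + ((z² - 31*z) + z) = 6 + (z² - 30*z) = 6 + z² - 30*z)
j(v, u) = 6 + u*v/6 (j(v, u) = 6 + (v*u)/6 = 6 + (u*v)/6 = 6 + u*v/6)
(j(-16, -181) + 21460) + t(-13)*(-22) = ((6 + (⅙)*(-181)*(-16)) + 21460) + (6 + (-13)² - 30*(-13))*(-22) = ((6 + 1448/3) + 21460) + (6 + 169 + 390)*(-22) = (1466/3 + 21460) + 565*(-22) = 65846/3 - 12430 = 28556/3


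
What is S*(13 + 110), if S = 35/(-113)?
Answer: -4305/113 ≈ -38.097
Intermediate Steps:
S = -35/113 (S = 35*(-1/113) = -35/113 ≈ -0.30973)
S*(13 + 110) = -35*(13 + 110)/113 = -35/113*123 = -4305/113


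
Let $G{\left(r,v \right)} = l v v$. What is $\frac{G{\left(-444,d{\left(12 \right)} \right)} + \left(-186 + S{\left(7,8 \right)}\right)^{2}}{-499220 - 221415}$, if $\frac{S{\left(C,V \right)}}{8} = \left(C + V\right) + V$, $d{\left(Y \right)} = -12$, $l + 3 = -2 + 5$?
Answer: $- \frac{4}{720635} \approx -5.5507 \cdot 10^{-6}$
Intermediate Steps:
$l = 0$ ($l = -3 + \left(-2 + 5\right) = -3 + 3 = 0$)
$G{\left(r,v \right)} = 0$ ($G{\left(r,v \right)} = 0 v v = 0 v = 0$)
$S{\left(C,V \right)} = 8 C + 16 V$ ($S{\left(C,V \right)} = 8 \left(\left(C + V\right) + V\right) = 8 \left(C + 2 V\right) = 8 C + 16 V$)
$\frac{G{\left(-444,d{\left(12 \right)} \right)} + \left(-186 + S{\left(7,8 \right)}\right)^{2}}{-499220 - 221415} = \frac{0 + \left(-186 + \left(8 \cdot 7 + 16 \cdot 8\right)\right)^{2}}{-499220 - 221415} = \frac{0 + \left(-186 + \left(56 + 128\right)\right)^{2}}{-720635} = \left(0 + \left(-186 + 184\right)^{2}\right) \left(- \frac{1}{720635}\right) = \left(0 + \left(-2\right)^{2}\right) \left(- \frac{1}{720635}\right) = \left(0 + 4\right) \left(- \frac{1}{720635}\right) = 4 \left(- \frac{1}{720635}\right) = - \frac{4}{720635}$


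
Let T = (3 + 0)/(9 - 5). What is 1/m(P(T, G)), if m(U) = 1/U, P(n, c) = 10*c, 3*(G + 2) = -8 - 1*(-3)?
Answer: -110/3 ≈ -36.667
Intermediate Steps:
T = ¾ (T = 3/4 = 3*(¼) = ¾ ≈ 0.75000)
G = -11/3 (G = -2 + (-8 - 1*(-3))/3 = -2 + (-8 + 3)/3 = -2 + (⅓)*(-5) = -2 - 5/3 = -11/3 ≈ -3.6667)
1/m(P(T, G)) = 1/(1/(10*(-11/3))) = 1/(1/(-110/3)) = 1/(-3/110) = -110/3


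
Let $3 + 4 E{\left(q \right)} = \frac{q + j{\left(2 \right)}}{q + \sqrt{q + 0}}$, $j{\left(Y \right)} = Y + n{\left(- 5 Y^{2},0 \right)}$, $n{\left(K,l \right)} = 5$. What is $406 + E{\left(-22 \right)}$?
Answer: $\frac{18649}{46} + \frac{15 i \sqrt{22}}{2024} \approx 405.41 + 0.034761 i$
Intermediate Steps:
$j{\left(Y \right)} = 5 + Y$ ($j{\left(Y \right)} = Y + 5 = 5 + Y$)
$E{\left(q \right)} = - \frac{3}{4} + \frac{7 + q}{4 \left(q + \sqrt{q}\right)}$ ($E{\left(q \right)} = - \frac{3}{4} + \frac{\left(q + \left(5 + 2\right)\right) \frac{1}{q + \sqrt{q + 0}}}{4} = - \frac{3}{4} + \frac{\left(q + 7\right) \frac{1}{q + \sqrt{q}}}{4} = - \frac{3}{4} + \frac{\left(7 + q\right) \frac{1}{q + \sqrt{q}}}{4} = - \frac{3}{4} + \frac{\frac{1}{q + \sqrt{q}} \left(7 + q\right)}{4} = - \frac{3}{4} + \frac{7 + q}{4 \left(q + \sqrt{q}\right)}$)
$406 + E{\left(-22 \right)} = 406 + \frac{7 - 3 \sqrt{-22} - -44}{4 \left(-22 + \sqrt{-22}\right)} = 406 + \frac{7 - 3 i \sqrt{22} + 44}{4 \left(-22 + i \sqrt{22}\right)} = 406 + \frac{51 - 3 i \sqrt{22}}{4 \left(-22 + i \sqrt{22}\right)}$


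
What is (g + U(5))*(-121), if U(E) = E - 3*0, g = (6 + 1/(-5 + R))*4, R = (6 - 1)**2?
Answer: -17666/5 ≈ -3533.2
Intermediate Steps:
R = 25 (R = 5**2 = 25)
g = 121/5 (g = (6 + 1/(-5 + 25))*4 = (6 + 1/20)*4 = (121/20)*4 = 121/5 ≈ 24.200)
U(E) = E (U(E) = E + 0 = E)
(g + U(5))*(-121) = (121/5 + 5)*(-121) = (146/5)*(-121) = -17666/5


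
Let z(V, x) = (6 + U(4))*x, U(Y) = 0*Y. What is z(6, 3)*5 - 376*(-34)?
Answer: 12874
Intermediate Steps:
U(Y) = 0
z(V, x) = 6*x (z(V, x) = (6 + 0)*x = 6*x)
z(6, 3)*5 - 376*(-34) = (6*3)*5 - 376*(-34) = 18*5 + 12784 = 90 + 12784 = 12874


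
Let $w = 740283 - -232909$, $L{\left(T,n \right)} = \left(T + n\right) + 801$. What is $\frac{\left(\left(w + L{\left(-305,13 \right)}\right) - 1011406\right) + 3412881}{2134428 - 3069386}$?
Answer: $- \frac{1687588}{467479} \approx -3.61$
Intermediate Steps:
$L{\left(T,n \right)} = 801 + T + n$
$w = 973192$ ($w = 740283 + 232909 = 973192$)
$\frac{\left(\left(w + L{\left(-305,13 \right)}\right) - 1011406\right) + 3412881}{2134428 - 3069386} = \frac{\left(\left(973192 + \left(801 - 305 + 13\right)\right) - 1011406\right) + 3412881}{2134428 - 3069386} = \frac{\left(\left(973192 + 509\right) - 1011406\right) + 3412881}{-934958} = \left(\left(973701 - 1011406\right) + 3412881\right) \left(- \frac{1}{934958}\right) = \left(-37705 + 3412881\right) \left(- \frac{1}{934958}\right) = 3375176 \left(- \frac{1}{934958}\right) = - \frac{1687588}{467479}$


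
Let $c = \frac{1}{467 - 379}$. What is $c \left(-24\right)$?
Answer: $- \frac{3}{11} \approx -0.27273$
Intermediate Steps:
$c = \frac{1}{88} \approx 0.011364$
$c \left(-24\right) = \frac{1}{88} \left(-24\right) = - \frac{3}{11}$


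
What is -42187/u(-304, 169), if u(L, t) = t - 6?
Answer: -42187/163 ≈ -258.82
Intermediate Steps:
u(L, t) = -6 + t
-42187/u(-304, 169) = -42187/(-6 + 169) = -42187/163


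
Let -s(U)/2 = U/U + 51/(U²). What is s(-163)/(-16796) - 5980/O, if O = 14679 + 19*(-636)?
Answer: -133422716386/57901316889 ≈ -2.3043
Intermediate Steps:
O = 2595 (O = 14679 - 12084 = 2595)
s(U) = -2 - 102/U² (s(U) = -2*(U/U + 51/(U²)) = -2*(1 + 51/U²) = -2 - 102/U²)
s(-163)/(-16796) - 5980/O = (-2 - 102/(-163)²)/(-16796) - 5980/2595 = (-2 - 102*1/26569)*(-1/16796) - 5980*1/2595 = (-2 - 102/26569)*(-1/16796) - 1196/519 = -53240/26569*(-1/16796) - 1196/519 = 13310/111563231 - 1196/519 = -133422716386/57901316889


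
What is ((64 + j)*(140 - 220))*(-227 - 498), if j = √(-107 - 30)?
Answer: 3712000 + 58000*I*√137 ≈ 3.712e+6 + 6.7887e+5*I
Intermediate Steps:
j = I*√137 (j = √(-137) = I*√137 ≈ 11.705*I)
((64 + j)*(140 - 220))*(-227 - 498) = ((64 + I*√137)*(140 - 220))*(-227 - 498) = ((64 + I*√137)*(-80))*(-725) = (-5120 - 80*I*√137)*(-725) = 3712000 + 58000*I*√137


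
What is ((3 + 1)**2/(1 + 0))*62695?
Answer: 1003120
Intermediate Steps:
((3 + 1)**2/(1 + 0))*62695 = (4**2/1)*62695 = (16*1)*62695 = 16*62695 = 1003120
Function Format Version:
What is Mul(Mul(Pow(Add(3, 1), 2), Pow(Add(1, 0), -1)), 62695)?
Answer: 1003120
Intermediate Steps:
Mul(Mul(Pow(Add(3, 1), 2), Pow(Add(1, 0), -1)), 62695) = Mul(Mul(Pow(4, 2), Pow(1, -1)), 62695) = Mul(Mul(16, 1), 62695) = Mul(16, 62695) = 1003120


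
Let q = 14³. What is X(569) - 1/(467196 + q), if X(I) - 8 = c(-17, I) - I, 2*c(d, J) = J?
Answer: -129938411/469940 ≈ -276.50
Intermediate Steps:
c(d, J) = J/2
q = 2744
X(I) = 8 - I/2 (X(I) = 8 + (I/2 - I) = 8 - I/2)
X(569) - 1/(467196 + q) = (8 - ½*569) - 1/(467196 + 2744) = (8 - 569/2) - 1/469940 = -553/2 - 1*1/469940 = -553/2 - 1/469940 = -129938411/469940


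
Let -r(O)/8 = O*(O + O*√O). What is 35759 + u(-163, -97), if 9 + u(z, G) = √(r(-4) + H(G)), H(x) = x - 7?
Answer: 35750 + 2*√(-58 - 64*I) ≈ 35758.0 - 16.992*I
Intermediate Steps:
H(x) = -7 + x
r(O) = -8*O*(O + O^(3/2)) (r(O) = -8*O*(O + O*√O) = -8*O*(O + O^(3/2)))
u(z, G) = -9 + √(-135 + G - 256*I) (u(z, G) = -9 + √((-8*(-4)² - 256*I) + (-7 + G)) = -9 + √((-8*16 - 256*I) + (-7 + G)) = -9 + √((-128 - 256*I) + (-7 + G)) = -9 + √(-135 + G - 256*I))
35759 + u(-163, -97) = 35759 + (-9 + √(-135 - 97 - 256*I)) = 35759 + (-9 + √(-232 - 256*I)) = 35750 + √(-232 - 256*I)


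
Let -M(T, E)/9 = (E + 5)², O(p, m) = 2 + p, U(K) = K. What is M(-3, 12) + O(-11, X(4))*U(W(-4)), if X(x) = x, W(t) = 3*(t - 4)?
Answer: -2385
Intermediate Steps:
W(t) = -12 + 3*t (W(t) = 3*(-4 + t) = -12 + 3*t)
M(T, E) = -9*(5 + E)² (M(T, E) = -9*(E + 5)² = -9*(5 + E)²)
M(-3, 12) + O(-11, X(4))*U(W(-4)) = -9*(5 + 12)² + (2 - 11)*(-12 + 3*(-4)) = -9*17² - 9*(-12 - 12) = -9*289 - 9*(-24) = -2601 + 216 = -2385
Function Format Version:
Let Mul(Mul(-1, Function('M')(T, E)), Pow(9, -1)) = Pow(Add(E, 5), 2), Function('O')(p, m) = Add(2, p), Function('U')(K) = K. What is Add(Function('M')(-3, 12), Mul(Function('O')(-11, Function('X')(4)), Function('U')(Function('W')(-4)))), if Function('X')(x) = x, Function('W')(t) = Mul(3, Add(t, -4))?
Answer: -2385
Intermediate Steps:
Function('W')(t) = Add(-12, Mul(3, t)) (Function('W')(t) = Mul(3, Add(-4, t)) = Add(-12, Mul(3, t)))
Function('M')(T, E) = Mul(-9, Pow(Add(5, E), 2)) (Function('M')(T, E) = Mul(-9, Pow(Add(E, 5), 2)) = Mul(-9, Pow(Add(5, E), 2)))
Add(Function('M')(-3, 12), Mul(Function('O')(-11, Function('X')(4)), Function('U')(Function('W')(-4)))) = Add(Mul(-9, Pow(Add(5, 12), 2)), Mul(Add(2, -11), Add(-12, Mul(3, -4)))) = Add(Mul(-9, Pow(17, 2)), Mul(-9, Add(-12, -12))) = Add(Mul(-9, 289), Mul(-9, -24)) = Add(-2601, 216) = -2385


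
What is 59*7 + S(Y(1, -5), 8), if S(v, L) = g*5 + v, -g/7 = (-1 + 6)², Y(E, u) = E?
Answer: -461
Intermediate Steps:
g = -175 (g = -7*(-1 + 6)² = -7*5² = -7*25 = -175)
S(v, L) = -875 + v (S(v, L) = -175*5 + v = -875 + v)
59*7 + S(Y(1, -5), 8) = 59*7 + (-875 + 1) = 413 - 874 = -461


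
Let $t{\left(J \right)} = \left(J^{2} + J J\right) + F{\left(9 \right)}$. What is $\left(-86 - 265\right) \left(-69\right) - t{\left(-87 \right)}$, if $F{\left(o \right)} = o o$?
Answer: $9000$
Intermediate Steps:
$F{\left(o \right)} = o^{2}$
$t{\left(J \right)} = 81 + 2 J^{2}$ ($t{\left(J \right)} = \left(J^{2} + J J\right) + 9^{2} = \left(J^{2} + J^{2}\right) + 81 = 2 J^{2} + 81 = 81 + 2 J^{2}$)
$\left(-86 - 265\right) \left(-69\right) - t{\left(-87 \right)} = \left(-86 - 265\right) \left(-69\right) - \left(81 + 2 \left(-87\right)^{2}\right) = \left(-351\right) \left(-69\right) - \left(81 + 2 \cdot 7569\right) = 24219 - \left(81 + 15138\right) = 24219 - 15219 = 9000$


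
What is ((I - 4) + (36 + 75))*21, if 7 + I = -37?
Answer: 1323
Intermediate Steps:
I = -44 (I = -7 - 37 = -44)
((I - 4) + (36 + 75))*21 = ((-44 - 4) + (36 + 75))*21 = (-48 + 111)*21 = 63*21 = 1323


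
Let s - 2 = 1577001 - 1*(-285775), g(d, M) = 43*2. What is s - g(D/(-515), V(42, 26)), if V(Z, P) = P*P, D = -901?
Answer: 1862692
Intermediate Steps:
V(Z, P) = P²
g(d, M) = 86
s = 1862778 (s = 2 + (1577001 - 1*(-285775)) = 2 + (1577001 + 285775) = 2 + 1862776 = 1862778)
s - g(D/(-515), V(42, 26)) = 1862778 - 1*86 = 1862778 - 86 = 1862692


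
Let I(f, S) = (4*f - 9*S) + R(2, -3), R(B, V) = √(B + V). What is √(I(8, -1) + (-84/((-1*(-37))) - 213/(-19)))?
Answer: √(24680924 + 494209*I)/703 ≈ 7.0672 + 0.070749*I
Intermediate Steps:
I(f, S) = I - 9*S + 4*f (I(f, S) = (4*f - 9*S) + √(2 - 3) = (-9*S + 4*f) + √(-1) = (-9*S + 4*f) + I = I - 9*S + 4*f)
√(I(8, -1) + (-84/((-1*(-37))) - 213/(-19))) = √((I - 9*(-1) + 4*8) + (-84/((-1*(-37))) - 213/(-19))) = √((I + 9 + 32) + (-84/37 - 213*(-1/19))) = √((41 + I) + (-84*1/37 + 213/19)) = √((41 + I) + (-84/37 + 213/19)) = √((41 + I) + 6285/703) = √(35108/703 + I)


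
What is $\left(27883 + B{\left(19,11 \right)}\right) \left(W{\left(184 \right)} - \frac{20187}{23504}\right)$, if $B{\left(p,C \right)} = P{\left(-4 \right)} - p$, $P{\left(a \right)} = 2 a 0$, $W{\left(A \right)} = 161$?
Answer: $\frac{13109862231}{2938} \approx 4.4622 \cdot 10^{6}$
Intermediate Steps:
$P{\left(a \right)} = 0$
$B{\left(p,C \right)} = - p$ ($B{\left(p,C \right)} = 0 - p = - p$)
$\left(27883 + B{\left(19,11 \right)}\right) \left(W{\left(184 \right)} - \frac{20187}{23504}\right) = \left(27883 - 19\right) \left(161 - \frac{20187}{23504}\right) = 27864 \left(161 - \frac{20187}{23504}\right) = 27864 \cdot \frac{3763957}{23504} = \frac{13109862231}{2938}$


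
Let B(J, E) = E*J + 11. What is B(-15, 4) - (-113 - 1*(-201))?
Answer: -137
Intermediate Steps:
B(J, E) = 11 + E*J
B(-15, 4) - (-113 - 1*(-201)) = (11 + 4*(-15)) - (-113 - 1*(-201)) = (11 - 60) - (-113 + 201) = -49 - 1*88 = -49 - 88 = -137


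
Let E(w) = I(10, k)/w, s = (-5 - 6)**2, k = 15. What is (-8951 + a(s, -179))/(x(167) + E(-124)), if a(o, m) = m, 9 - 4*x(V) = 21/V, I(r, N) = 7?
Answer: -189064040/44773 ≈ -4222.7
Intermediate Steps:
s = 121 (s = (-11)**2 = 121)
x(V) = 9/4 - 21/(4*V)
E(w) = 7/w
(-8951 + a(s, -179))/(x(167) + E(-124)) = (-8951 - 179)/((3/4)*(-7 + 3*167)/167 + 7/(-124)) = -9130/((3/4)*(1/167)*(-7 + 501) + 7*(-1/124)) = -9130/((3/4)*(1/167)*494 - 7/124) = -9130/(741/334 - 7/124) = -9130/44773/20708 = -9130*20708/44773 = -189064040/44773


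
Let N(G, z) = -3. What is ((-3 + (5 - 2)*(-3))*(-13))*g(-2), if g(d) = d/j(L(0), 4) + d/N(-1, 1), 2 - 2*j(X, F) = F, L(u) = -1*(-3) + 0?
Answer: 416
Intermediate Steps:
L(u) = 3 (L(u) = 3 + 0 = 3)
j(X, F) = 1 - F/2
g(d) = -4*d/3 (g(d) = d/(1 - ½*4) + d/(-3) = d/(1 - 2) + d*(-⅓) = d/(-1) - d/3 = d*(-1) - d/3 = -d - d/3 = -4*d/3)
((-3 + (5 - 2)*(-3))*(-13))*g(-2) = ((-3 + (5 - 2)*(-3))*(-13))*(-4/3*(-2)) = ((-3 + 3*(-3))*(-13))*(8/3) = ((-3 - 9)*(-13))*(8/3) = -12*(-13)*(8/3) = 156*(8/3) = 416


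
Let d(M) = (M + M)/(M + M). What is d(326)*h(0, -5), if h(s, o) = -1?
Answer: -1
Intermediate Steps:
d(M) = 1 (d(M) = (2*M)/((2*M)) = (2*M)*(1/(2*M)) = 1)
d(326)*h(0, -5) = 1*(-1) = -1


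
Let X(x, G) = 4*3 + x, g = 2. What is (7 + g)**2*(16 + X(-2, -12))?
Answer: 2106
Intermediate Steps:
X(x, G) = 12 + x
(7 + g)**2*(16 + X(-2, -12)) = (7 + 2)**2*(16 + (12 - 2)) = 9**2*(16 + 10) = 81*26 = 2106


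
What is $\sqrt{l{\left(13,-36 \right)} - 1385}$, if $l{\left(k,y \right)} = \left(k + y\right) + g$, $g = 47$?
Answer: $i \sqrt{1361} \approx 36.892 i$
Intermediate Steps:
$l{\left(k,y \right)} = 47 + k + y$ ($l{\left(k,y \right)} = \left(k + y\right) + 47 = 47 + k + y$)
$\sqrt{l{\left(13,-36 \right)} - 1385} = \sqrt{\left(47 + 13 - 36\right) - 1385} = \sqrt{24 - 1385} = \sqrt{-1361} = i \sqrt{1361}$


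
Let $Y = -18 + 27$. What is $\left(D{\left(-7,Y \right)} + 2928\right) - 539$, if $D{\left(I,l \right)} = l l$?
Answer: $2470$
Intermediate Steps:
$Y = 9$
$D{\left(I,l \right)} = l^{2}$
$\left(D{\left(-7,Y \right)} + 2928\right) - 539 = \left(9^{2} + 2928\right) - 539 = \left(81 + 2928\right) - 539 = 3009 - 539 = 2470$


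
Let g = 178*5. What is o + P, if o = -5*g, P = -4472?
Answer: -8922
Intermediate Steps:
g = 890
o = -4450 (o = -5*890 = -4450)
o + P = -4450 - 4472 = -8922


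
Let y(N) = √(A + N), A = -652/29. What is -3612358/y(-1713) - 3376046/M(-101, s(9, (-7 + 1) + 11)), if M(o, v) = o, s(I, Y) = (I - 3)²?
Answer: 3376046/101 + 3612358*I*√1459541/50329 ≈ 33426.0 + 86712.0*I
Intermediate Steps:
A = -652/29 (A = -652*1/29 = -652/29 ≈ -22.483)
s(I, Y) = (-3 + I)²
y(N) = √(-652/29 + N)
-3612358/y(-1713) - 3376046/M(-101, s(9, (-7 + 1) + 11)) = -3612358*29/√(-18908 + 841*(-1713)) - 3376046/(-101) = -3612358*29/√(-18908 - 1440633) - 3376046*(-1/101) = -3612358*(-I*√1459541/50329) + 3376046/101 = -(-3612358)*I*√1459541/50329 + 3376046/101 = 3612358*I*√1459541/50329 + 3376046/101 = 3376046/101 + 3612358*I*√1459541/50329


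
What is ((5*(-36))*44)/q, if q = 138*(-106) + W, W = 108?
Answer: 6/11 ≈ 0.54545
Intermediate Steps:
q = -14520 (q = 138*(-106) + 108 = -14628 + 108 = -14520)
((5*(-36))*44)/q = ((5*(-36))*44)/(-14520) = -180*44*(-1/14520) = -7920*(-1/14520) = 6/11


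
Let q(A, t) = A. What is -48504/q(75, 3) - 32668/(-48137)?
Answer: -777462316/1203425 ≈ -646.04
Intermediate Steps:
-48504/q(75, 3) - 32668/(-48137) = -48504/75 - 32668/(-48137) = -48504*1/75 - 32668*(-1/48137) = -16168/25 + 32668/48137 = -777462316/1203425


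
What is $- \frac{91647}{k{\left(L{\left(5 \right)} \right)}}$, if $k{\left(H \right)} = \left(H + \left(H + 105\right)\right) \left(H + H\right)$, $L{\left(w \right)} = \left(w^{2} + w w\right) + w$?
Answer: $- \frac{91647}{23650} \approx -3.8751$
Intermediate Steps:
$L{\left(w \right)} = w + 2 w^{2}$ ($L{\left(w \right)} = \left(w^{2} + w^{2}\right) + w = 2 w^{2} + w = w + 2 w^{2}$)
$k{\left(H \right)} = 2 H \left(105 + 2 H\right)$ ($k{\left(H \right)} = \left(H + \left(105 + H\right)\right) 2 H = \left(105 + 2 H\right) 2 H = 2 H \left(105 + 2 H\right)$)
$- \frac{91647}{k{\left(L{\left(5 \right)} \right)}} = - \frac{91647}{2 \cdot 5 \left(1 + 2 \cdot 5\right) \left(105 + 2 \cdot 5 \left(1 + 2 \cdot 5\right)\right)} = - \frac{91647}{2 \cdot 5 \left(1 + 10\right) \left(105 + 2 \cdot 5 \left(1 + 10\right)\right)} = - \frac{91647}{2 \cdot 5 \cdot 11 \left(105 + 2 \cdot 5 \cdot 11\right)} = - \frac{91647}{2 \cdot 55 \left(105 + 2 \cdot 55\right)} = - \frac{91647}{2 \cdot 55 \left(105 + 110\right)} = - \frac{91647}{2 \cdot 55 \cdot 215} = - \frac{91647}{23650}$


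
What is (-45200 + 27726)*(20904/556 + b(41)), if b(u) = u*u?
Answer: -4174276490/139 ≈ -3.0031e+7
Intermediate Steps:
b(u) = u²
(-45200 + 27726)*(20904/556 + b(41)) = (-45200 + 27726)*(20904/556 + 41²) = -17474*(20904*(1/556) + 1681) = -17474*(5226/139 + 1681) = -17474*238885/139 = -4174276490/139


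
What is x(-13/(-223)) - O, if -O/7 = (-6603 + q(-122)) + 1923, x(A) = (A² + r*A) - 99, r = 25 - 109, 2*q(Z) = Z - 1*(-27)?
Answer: -3301646901/99458 ≈ -33196.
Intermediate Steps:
q(Z) = 27/2 + Z/2 (q(Z) = (Z - 1*(-27))/2 = (Z + 27)/2 = (27 + Z)/2 = 27/2 + Z/2)
r = -84
x(A) = -99 + A² - 84*A (x(A) = (A² - 84*A) - 99 = -99 + A² - 84*A)
O = 66185/2 (O = -7*((-6603 + (27/2 + (½)*(-122))) + 1923) = -7*((-6603 + (27/2 - 61)) + 1923) = -7*((-6603 - 95/2) + 1923) = -7*(-13301/2 + 1923) = -7*(-9455/2) = 66185/2 ≈ 33093.)
x(-13/(-223)) - O = (-99 + (-13/(-223))² - (-1092)/(-223)) - 1*66185/2 = (-99 + (-13*(-1/223))² - (-1092)*(-1)/223) - 66185/2 = (-99 + (13/223)² - 84*13/223) - 66185/2 = (-99 + 169/49729 - 1092/223) - 66185/2 = -5166518/49729 - 66185/2 = -3301646901/99458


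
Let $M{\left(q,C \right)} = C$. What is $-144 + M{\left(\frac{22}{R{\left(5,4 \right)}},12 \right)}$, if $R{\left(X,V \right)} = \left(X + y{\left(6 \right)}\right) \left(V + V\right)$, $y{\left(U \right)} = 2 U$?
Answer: $-132$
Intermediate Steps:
$R{\left(X,V \right)} = 2 V \left(12 + X\right)$ ($R{\left(X,V \right)} = \left(X + 2 \cdot 6\right) \left(V + V\right) = \left(X + 12\right) 2 V = \left(12 + X\right) 2 V = 2 V \left(12 + X\right)$)
$-144 + M{\left(\frac{22}{R{\left(5,4 \right)}},12 \right)} = -144 + 12 = -132$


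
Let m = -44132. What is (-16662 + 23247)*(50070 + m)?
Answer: 39101730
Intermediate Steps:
(-16662 + 23247)*(50070 + m) = (-16662 + 23247)*(50070 - 44132) = 6585*5938 = 39101730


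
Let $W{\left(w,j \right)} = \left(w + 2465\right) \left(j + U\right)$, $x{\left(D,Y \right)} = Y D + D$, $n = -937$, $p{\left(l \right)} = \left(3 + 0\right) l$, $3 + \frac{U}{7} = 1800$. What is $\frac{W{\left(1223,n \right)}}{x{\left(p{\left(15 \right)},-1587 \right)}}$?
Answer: $- \frac{21467848}{35685} \approx -601.59$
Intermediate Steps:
$U = 12579$ ($U = -21 + 7 \cdot 1800 = -21 + 12600 = 12579$)
$p{\left(l \right)} = 3 l$
$x{\left(D,Y \right)} = D + D Y$ ($x{\left(D,Y \right)} = D Y + D = D + D Y$)
$W{\left(w,j \right)} = \left(2465 + w\right) \left(12579 + j\right)$ ($W{\left(w,j \right)} = \left(w + 2465\right) \left(j + 12579\right) = \left(2465 + w\right) \left(12579 + j\right)$)
$\frac{W{\left(1223,n \right)}}{x{\left(p{\left(15 \right)},-1587 \right)}} = \frac{31007235 + 2465 \left(-937\right) + 12579 \cdot 1223 - 1145951}{3 \cdot 15 \left(1 - 1587\right)} = \frac{31007235 - 2309705 + 15384117 - 1145951}{45 \left(-1586\right)} = \frac{42935696}{-71370} = 42935696 \left(- \frac{1}{71370}\right) = - \frac{21467848}{35685}$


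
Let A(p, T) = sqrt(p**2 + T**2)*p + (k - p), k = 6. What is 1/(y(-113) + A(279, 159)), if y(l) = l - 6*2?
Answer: 199/4013480599 + 837*sqrt(11458)/8026961198 ≈ 1.1211e-5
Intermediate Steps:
y(l) = -12 + l (y(l) = l - 12 = -12 + l)
A(p, T) = 6 - p + p*sqrt(T**2 + p**2) (A(p, T) = sqrt(p**2 + T**2)*p + (6 - p) = sqrt(T**2 + p**2)*p + (6 - p) = p*sqrt(T**2 + p**2) + (6 - p) = 6 - p + p*sqrt(T**2 + p**2))
1/(y(-113) + A(279, 159)) = 1/((-12 - 113) + (6 - 1*279 + 279*sqrt(159**2 + 279**2))) = 1/(-125 + (6 - 279 + 279*sqrt(25281 + 77841))) = 1/(-125 + (6 - 279 + 279*sqrt(103122))) = 1/(-125 + (6 - 279 + 279*(3*sqrt(11458)))) = 1/(-125 + (6 - 279 + 837*sqrt(11458))) = 1/(-125 + (-273 + 837*sqrt(11458))) = 1/(-398 + 837*sqrt(11458))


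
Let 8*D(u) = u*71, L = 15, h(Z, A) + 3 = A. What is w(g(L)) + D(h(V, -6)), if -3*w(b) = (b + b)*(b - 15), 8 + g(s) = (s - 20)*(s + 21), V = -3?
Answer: -612541/24 ≈ -25523.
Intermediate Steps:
h(Z, A) = -3 + A
g(s) = -8 + (-20 + s)*(21 + s) (g(s) = -8 + (s - 20)*(s + 21) = -8 + (-20 + s)*(21 + s))
w(b) = -2*b*(-15 + b)/3 (w(b) = -(b + b)*(b - 15)/3 = -2*b*(-15 + b)/3)
D(u) = 71*u/8 (D(u) = (u*71)/8 = (71*u)/8 = 71*u/8)
w(g(L)) + D(h(V, -6)) = 2*(-428 + 15 + 15**2)*(15 - (-428 + 15 + 15**2))/3 + 71*(-3 - 6)/8 = 2*(-428 + 15 + 225)*(15 - (-428 + 15 + 225))/3 + (71/8)*(-9) = (2/3)*(-188)*(15 - 1*(-188)) - 639/8 = (2/3)*(-188)*(15 + 188) - 639/8 = (2/3)*(-188)*203 - 639/8 = -76328/3 - 639/8 = -612541/24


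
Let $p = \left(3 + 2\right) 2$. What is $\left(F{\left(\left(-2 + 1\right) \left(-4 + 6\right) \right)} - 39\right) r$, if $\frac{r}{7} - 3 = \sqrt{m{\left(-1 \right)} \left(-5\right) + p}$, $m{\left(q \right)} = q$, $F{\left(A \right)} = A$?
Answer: $-861 - 287 \sqrt{15} \approx -1972.5$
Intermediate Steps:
$p = 10$ ($p = 5 \cdot 2 = 10$)
$r = 21 + 7 \sqrt{15}$ ($r = 21 + 7 \sqrt{\left(-1\right) \left(-5\right) + 10} = 21 + 7 \sqrt{5 + 10} = 21 + 7 \sqrt{15} \approx 48.111$)
$\left(F{\left(\left(-2 + 1\right) \left(-4 + 6\right) \right)} - 39\right) r = \left(\left(-2 + 1\right) \left(-4 + 6\right) - 39\right) \left(21 + 7 \sqrt{15}\right) = \left(\left(-1\right) 2 - 39\right) \left(21 + 7 \sqrt{15}\right) = \left(-2 - 39\right) \left(21 + 7 \sqrt{15}\right) = - 41 \left(21 + 7 \sqrt{15}\right) = -861 - 287 \sqrt{15}$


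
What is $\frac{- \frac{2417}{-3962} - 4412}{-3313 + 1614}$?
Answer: $\frac{17477927}{6731438} \approx 2.5965$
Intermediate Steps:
$\frac{- \frac{2417}{-3962} - 4412}{-3313 + 1614} = \frac{\left(-2417\right) \left(- \frac{1}{3962}\right) - 4412}{-1699} = \left(\frac{2417}{3962} - 4412\right) \left(- \frac{1}{1699}\right) = \left(- \frac{17477927}{3962}\right) \left(- \frac{1}{1699}\right) = \frac{17477927}{6731438}$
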